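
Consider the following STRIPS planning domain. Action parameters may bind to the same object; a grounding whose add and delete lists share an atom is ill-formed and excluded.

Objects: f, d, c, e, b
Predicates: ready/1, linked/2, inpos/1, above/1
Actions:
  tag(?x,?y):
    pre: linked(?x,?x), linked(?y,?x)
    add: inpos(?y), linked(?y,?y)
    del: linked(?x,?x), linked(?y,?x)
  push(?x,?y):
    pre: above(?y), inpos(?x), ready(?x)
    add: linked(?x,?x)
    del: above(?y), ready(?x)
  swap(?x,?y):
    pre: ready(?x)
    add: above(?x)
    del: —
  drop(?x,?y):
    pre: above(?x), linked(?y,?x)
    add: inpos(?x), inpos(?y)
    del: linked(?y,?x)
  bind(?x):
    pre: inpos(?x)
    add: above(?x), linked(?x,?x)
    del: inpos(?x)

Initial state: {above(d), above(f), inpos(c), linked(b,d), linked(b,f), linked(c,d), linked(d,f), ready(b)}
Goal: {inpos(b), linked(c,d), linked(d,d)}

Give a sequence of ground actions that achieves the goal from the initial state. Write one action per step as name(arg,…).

1. drop(d,b)  →  {above(d), above(f), inpos(b), inpos(c), inpos(d), linked(b,f), linked(c,d), linked(d,f), ready(b)}
2. bind(d)  →  {above(d), above(f), inpos(b), inpos(c), linked(b,f), linked(c,d), linked(d,d), linked(d,f), ready(b)}

drop(d,b); bind(d)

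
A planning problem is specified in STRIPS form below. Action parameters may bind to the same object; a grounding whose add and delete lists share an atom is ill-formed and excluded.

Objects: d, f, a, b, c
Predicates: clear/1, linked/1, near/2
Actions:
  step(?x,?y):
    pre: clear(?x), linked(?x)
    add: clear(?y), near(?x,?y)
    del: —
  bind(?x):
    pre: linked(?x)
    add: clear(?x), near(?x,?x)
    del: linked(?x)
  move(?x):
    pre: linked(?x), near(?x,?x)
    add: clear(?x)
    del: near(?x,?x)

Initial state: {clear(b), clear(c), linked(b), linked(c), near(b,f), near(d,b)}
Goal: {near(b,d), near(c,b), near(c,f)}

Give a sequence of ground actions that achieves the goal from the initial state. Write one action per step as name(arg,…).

1. step(b,d)  →  {clear(b), clear(c), clear(d), linked(b), linked(c), near(b,d), near(b,f), near(d,b)}
2. step(c,f)  →  {clear(b), clear(c), clear(d), clear(f), linked(b), linked(c), near(b,d), near(b,f), near(c,f), near(d,b)}
3. step(c,b)  →  {clear(b), clear(c), clear(d), clear(f), linked(b), linked(c), near(b,d), near(b,f), near(c,b), near(c,f), near(d,b)}

step(b,d); step(c,f); step(c,b)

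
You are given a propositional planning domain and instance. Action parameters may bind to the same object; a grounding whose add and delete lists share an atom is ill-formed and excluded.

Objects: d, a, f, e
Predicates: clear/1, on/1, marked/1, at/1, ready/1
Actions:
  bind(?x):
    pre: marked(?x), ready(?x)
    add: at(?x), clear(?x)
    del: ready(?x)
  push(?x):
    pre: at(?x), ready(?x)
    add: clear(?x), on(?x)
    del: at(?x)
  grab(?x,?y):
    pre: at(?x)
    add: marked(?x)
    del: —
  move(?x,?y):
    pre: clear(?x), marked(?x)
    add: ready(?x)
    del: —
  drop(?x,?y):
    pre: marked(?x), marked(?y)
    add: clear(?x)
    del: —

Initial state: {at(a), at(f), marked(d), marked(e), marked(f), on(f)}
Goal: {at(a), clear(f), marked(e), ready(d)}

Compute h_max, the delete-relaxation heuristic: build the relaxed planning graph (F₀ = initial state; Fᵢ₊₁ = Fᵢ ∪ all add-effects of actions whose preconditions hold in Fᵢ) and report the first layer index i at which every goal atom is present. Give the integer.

F0 = init (6 atoms)
F1 = F0 ∪ {clear(d), clear(e), clear(f), marked(a)}  (10 atoms)
F2 = F1 ∪ {clear(a), ready(d), ready(e), ready(f)}  (14 atoms)
goal ⊆ F2  ⇒  h_max = 2

2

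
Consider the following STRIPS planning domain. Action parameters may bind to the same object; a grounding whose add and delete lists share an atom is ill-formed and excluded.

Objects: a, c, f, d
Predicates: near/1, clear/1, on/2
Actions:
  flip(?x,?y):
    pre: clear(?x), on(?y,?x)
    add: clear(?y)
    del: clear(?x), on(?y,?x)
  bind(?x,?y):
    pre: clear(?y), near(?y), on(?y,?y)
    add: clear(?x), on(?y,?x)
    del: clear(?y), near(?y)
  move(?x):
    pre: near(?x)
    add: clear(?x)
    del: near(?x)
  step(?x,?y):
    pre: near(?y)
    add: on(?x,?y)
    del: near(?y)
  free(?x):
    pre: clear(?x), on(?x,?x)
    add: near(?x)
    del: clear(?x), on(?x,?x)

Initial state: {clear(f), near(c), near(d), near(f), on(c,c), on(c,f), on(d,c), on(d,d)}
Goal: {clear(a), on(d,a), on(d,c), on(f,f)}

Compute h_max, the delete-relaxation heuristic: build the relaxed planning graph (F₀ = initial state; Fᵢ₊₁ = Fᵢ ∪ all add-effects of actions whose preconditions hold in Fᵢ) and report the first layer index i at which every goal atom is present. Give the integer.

F0 = init (8 atoms)
F1 = F0 ∪ {clear(c), clear(d), on(a,c), on(a,d), on(a,f), on(c,d), on(d,f), on(f,c), on(f,d), on(f,f)}  (18 atoms)
F2 = F1 ∪ {clear(a), on(c,a), on(d,a), on(f,a)}  (22 atoms)
goal ⊆ F2  ⇒  h_max = 2

2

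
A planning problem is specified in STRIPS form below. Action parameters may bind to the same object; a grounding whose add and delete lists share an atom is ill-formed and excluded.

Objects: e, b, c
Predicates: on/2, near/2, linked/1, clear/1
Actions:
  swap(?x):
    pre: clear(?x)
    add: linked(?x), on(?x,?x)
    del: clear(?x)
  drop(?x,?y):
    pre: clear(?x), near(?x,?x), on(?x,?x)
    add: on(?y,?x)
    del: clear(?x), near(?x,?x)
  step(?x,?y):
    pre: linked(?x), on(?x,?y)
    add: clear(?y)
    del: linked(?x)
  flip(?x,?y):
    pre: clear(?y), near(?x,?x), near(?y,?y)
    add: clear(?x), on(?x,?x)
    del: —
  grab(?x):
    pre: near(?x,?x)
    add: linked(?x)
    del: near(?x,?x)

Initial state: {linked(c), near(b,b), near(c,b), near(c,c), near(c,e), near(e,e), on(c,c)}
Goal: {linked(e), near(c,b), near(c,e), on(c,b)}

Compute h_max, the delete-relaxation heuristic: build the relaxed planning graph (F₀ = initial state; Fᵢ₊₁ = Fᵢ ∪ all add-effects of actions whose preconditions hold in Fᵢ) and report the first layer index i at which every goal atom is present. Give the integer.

3

F0 = init (7 atoms)
F1 = F0 ∪ {clear(c), linked(b), linked(e)}  (10 atoms)
F2 = F1 ∪ {clear(b), clear(e), on(b,b), on(b,c), on(e,c), on(e,e)}  (16 atoms)
F3 = F2 ∪ {on(b,e), on(c,b), on(c,e), on(e,b)}  (20 atoms)
goal ⊆ F3  ⇒  h_max = 3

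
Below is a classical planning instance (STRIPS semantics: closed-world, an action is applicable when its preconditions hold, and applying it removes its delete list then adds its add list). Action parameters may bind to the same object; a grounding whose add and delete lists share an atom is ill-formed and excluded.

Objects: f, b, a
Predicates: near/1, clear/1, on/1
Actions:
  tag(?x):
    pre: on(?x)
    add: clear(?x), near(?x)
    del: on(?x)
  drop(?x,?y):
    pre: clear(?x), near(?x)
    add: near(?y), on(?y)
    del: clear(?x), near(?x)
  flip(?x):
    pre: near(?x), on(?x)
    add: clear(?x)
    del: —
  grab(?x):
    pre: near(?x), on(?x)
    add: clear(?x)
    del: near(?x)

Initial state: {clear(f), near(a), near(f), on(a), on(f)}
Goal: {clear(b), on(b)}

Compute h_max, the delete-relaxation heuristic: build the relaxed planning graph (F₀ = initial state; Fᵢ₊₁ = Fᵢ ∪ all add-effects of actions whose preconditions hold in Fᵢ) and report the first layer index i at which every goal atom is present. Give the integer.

F0 = init (5 atoms)
F1 = F0 ∪ {clear(a), near(b), on(b)}  (8 atoms)
F2 = F1 ∪ {clear(b)}  (9 atoms)
goal ⊆ F2  ⇒  h_max = 2

2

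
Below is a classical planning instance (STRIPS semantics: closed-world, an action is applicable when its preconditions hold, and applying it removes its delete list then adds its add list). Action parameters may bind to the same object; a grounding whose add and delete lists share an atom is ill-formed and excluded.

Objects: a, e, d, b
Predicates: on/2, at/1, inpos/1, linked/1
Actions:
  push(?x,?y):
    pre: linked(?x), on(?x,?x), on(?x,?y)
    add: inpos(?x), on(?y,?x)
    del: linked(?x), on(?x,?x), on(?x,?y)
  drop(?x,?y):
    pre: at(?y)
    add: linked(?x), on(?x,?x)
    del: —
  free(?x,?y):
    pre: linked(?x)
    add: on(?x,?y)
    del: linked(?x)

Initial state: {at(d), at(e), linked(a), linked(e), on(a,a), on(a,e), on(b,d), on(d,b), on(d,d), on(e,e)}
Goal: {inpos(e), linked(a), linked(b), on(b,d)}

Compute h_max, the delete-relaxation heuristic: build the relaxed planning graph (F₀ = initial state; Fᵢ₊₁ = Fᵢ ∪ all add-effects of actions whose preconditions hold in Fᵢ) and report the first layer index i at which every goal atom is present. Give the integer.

F0 = init (10 atoms)
F1 = F0 ∪ {inpos(a), linked(b), linked(d), on(a,b), on(a,d), on(b,b), on(e,a), on(e,b), on(e,d)}  (19 atoms)
F2 = F1 ∪ {inpos(b), inpos(d), inpos(e), on(b,a), on(b,e), on(d,a), on(d,e)}  (26 atoms)
goal ⊆ F2  ⇒  h_max = 2

2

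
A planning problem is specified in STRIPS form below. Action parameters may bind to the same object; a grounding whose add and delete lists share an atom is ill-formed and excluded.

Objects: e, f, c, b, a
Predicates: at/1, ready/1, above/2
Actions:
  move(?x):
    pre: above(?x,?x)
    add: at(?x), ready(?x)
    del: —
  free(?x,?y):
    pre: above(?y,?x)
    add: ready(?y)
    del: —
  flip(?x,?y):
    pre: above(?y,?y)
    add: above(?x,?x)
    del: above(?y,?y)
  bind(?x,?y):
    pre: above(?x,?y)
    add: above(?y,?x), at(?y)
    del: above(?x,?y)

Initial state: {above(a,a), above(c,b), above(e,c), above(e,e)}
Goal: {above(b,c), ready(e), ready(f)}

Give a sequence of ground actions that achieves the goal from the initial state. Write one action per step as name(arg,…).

move(e); flip(f,e); move(f); bind(c,b)

1. move(e)  →  {above(a,a), above(c,b), above(e,c), above(e,e), at(e), ready(e)}
2. flip(f,e)  →  {above(a,a), above(c,b), above(e,c), above(f,f), at(e), ready(e)}
3. move(f)  →  {above(a,a), above(c,b), above(e,c), above(f,f), at(e), at(f), ready(e), ready(f)}
4. bind(c,b)  →  {above(a,a), above(b,c), above(e,c), above(f,f), at(b), at(e), at(f), ready(e), ready(f)}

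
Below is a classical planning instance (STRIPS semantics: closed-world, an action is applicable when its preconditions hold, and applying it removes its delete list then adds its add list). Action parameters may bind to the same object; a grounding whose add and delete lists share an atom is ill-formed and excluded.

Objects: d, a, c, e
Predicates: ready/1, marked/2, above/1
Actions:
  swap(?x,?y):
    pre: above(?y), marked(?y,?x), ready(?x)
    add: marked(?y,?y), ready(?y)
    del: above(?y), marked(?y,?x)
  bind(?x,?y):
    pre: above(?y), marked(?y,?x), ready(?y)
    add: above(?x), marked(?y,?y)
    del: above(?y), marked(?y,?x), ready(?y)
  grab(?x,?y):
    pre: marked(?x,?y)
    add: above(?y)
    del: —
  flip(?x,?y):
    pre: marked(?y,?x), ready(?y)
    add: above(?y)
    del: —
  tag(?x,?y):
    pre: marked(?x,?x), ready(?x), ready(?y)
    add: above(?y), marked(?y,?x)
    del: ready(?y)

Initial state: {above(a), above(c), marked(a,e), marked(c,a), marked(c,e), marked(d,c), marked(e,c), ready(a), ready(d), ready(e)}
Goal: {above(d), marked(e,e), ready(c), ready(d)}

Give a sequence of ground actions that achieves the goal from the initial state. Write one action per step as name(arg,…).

1. swap(a,c)  →  {above(a), marked(a,e), marked(c,c), marked(c,e), marked(d,c), marked(e,c), ready(a), ready(c), ready(d), ready(e)}
2. bind(e,a)  →  {above(e), marked(a,a), marked(c,c), marked(c,e), marked(d,c), marked(e,c), ready(c), ready(d), ready(e)}
3. swap(c,e)  →  {marked(a,a), marked(c,c), marked(c,e), marked(d,c), marked(e,e), ready(c), ready(d), ready(e)}
4. flip(c,d)  →  {above(d), marked(a,a), marked(c,c), marked(c,e), marked(d,c), marked(e,e), ready(c), ready(d), ready(e)}

swap(a,c); bind(e,a); swap(c,e); flip(c,d)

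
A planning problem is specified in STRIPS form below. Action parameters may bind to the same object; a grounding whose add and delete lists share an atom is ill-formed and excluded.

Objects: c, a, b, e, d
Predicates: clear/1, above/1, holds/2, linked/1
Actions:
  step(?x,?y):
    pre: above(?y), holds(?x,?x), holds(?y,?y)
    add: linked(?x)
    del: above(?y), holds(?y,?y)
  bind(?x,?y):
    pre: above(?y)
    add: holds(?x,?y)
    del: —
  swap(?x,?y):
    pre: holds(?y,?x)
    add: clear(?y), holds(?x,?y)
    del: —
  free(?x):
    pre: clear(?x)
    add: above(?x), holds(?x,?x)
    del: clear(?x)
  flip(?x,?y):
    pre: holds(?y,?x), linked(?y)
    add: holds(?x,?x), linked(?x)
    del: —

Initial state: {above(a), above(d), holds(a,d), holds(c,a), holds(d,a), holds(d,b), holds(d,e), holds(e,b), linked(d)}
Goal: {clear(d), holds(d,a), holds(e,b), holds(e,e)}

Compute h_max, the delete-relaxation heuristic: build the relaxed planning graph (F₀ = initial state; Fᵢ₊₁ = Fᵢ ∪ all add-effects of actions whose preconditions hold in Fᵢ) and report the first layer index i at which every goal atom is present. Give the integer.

1

F0 = init (9 atoms)
F1 = F0 ∪ {clear(a), clear(c), clear(d), clear(e), holds(a,a), holds(a,c), holds(b,a), holds(b,b), holds(b,d), holds(b,e), holds(c,d), holds(d,d), holds(e,a), holds(e,d), holds(e,e), linked(a), linked(b), linked(e)}  (27 atoms)
goal ⊆ F1  ⇒  h_max = 1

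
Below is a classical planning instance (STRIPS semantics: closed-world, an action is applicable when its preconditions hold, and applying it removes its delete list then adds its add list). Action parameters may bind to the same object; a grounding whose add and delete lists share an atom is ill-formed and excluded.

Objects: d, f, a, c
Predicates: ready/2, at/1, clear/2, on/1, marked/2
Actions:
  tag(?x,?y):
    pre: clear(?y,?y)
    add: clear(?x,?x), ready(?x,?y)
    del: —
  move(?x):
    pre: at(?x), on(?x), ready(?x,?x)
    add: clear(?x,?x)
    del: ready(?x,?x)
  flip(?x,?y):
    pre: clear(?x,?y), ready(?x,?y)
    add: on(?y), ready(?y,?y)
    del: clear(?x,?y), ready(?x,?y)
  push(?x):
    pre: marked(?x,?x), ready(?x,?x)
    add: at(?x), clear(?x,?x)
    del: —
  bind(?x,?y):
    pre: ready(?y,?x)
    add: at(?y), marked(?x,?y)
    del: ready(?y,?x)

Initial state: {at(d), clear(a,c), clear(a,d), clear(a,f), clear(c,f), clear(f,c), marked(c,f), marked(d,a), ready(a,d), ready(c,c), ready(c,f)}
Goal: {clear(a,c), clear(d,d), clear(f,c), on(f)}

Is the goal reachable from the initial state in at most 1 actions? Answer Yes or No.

1. flip(a,d)  →  {at(d), clear(a,c), clear(a,f), clear(c,f), clear(f,c), marked(c,f), marked(d,a), on(d), ready(c,c), ready(c,f), ready(d,d)}
2. move(d)  →  {at(d), clear(a,c), clear(a,f), clear(c,f), clear(d,d), clear(f,c), marked(c,f), marked(d,a), on(d), ready(c,c), ready(c,f)}
3. flip(c,f)  →  {at(d), clear(a,c), clear(a,f), clear(d,d), clear(f,c), marked(c,f), marked(d,a), on(d), on(f), ready(c,c), ready(f,f)}
optimal plan length = 3; 3 > 1

No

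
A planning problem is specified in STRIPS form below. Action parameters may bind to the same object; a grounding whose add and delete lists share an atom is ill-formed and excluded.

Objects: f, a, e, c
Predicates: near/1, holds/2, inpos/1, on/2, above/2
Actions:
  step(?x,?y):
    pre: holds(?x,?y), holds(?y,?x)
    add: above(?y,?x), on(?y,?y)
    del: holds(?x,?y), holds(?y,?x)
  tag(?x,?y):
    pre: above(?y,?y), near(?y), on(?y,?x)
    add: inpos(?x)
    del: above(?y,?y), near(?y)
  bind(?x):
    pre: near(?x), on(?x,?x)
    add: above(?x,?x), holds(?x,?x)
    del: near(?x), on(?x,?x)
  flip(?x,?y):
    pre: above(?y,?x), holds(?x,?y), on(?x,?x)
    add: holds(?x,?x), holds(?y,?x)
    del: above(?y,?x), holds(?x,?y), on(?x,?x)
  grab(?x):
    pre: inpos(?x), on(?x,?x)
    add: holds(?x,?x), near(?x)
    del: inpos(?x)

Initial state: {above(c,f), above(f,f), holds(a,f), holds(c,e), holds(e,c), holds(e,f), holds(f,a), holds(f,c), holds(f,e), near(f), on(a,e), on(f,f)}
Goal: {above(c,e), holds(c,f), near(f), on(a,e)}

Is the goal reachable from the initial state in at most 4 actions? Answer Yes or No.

1. step(e,c)  →  {above(c,e), above(c,f), above(f,f), holds(a,f), holds(e,f), holds(f,a), holds(f,c), holds(f,e), near(f), on(a,e), on(c,c), on(f,f)}
2. flip(f,c)  →  {above(c,e), above(f,f), holds(a,f), holds(c,f), holds(e,f), holds(f,a), holds(f,e), holds(f,f), near(f), on(a,e), on(c,c)}
optimal plan length = 2; 2 ≤ 4

Yes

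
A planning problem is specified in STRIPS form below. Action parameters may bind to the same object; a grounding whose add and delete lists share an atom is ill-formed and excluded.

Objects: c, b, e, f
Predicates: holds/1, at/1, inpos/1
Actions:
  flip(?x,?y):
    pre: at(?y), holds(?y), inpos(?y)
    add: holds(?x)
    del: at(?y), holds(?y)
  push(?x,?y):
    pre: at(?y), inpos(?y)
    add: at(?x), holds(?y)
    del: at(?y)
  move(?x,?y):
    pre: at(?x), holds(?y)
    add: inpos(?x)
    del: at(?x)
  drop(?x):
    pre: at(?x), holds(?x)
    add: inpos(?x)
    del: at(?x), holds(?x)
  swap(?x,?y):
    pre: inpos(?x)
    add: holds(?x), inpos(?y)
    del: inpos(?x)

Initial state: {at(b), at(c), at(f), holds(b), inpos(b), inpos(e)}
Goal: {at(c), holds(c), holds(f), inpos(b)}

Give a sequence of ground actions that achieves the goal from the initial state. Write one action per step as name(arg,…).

1. flip(c,b)  →  {at(c), at(f), holds(c), inpos(b), inpos(e)}
2. move(f,c)  →  {at(c), holds(c), inpos(b), inpos(e), inpos(f)}
3. swap(f,c)  →  {at(c), holds(c), holds(f), inpos(b), inpos(c), inpos(e)}

flip(c,b); move(f,c); swap(f,c)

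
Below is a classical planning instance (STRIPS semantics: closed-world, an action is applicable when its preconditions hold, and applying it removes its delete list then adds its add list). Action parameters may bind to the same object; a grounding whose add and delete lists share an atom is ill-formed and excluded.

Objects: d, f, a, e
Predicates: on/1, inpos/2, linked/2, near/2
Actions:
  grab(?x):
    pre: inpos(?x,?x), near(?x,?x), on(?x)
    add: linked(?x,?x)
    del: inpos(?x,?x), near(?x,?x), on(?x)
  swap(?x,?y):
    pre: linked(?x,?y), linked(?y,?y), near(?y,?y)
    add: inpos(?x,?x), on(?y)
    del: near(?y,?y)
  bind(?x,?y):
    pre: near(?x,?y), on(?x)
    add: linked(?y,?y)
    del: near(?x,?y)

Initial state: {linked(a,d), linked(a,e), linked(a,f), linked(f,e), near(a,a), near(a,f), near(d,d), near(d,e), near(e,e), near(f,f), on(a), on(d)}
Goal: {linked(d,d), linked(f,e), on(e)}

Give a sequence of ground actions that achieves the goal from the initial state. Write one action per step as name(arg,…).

1. bind(d,d)  →  {linked(a,d), linked(a,e), linked(a,f), linked(d,d), linked(f,e), near(a,a), near(a,f), near(d,e), near(e,e), near(f,f), on(a), on(d)}
2. bind(d,e)  →  {linked(a,d), linked(a,e), linked(a,f), linked(d,d), linked(e,e), linked(f,e), near(a,a), near(a,f), near(e,e), near(f,f), on(a), on(d)}
3. swap(f,e)  →  {inpos(f,f), linked(a,d), linked(a,e), linked(a,f), linked(d,d), linked(e,e), linked(f,e), near(a,a), near(a,f), near(f,f), on(a), on(d), on(e)}

bind(d,d); bind(d,e); swap(f,e)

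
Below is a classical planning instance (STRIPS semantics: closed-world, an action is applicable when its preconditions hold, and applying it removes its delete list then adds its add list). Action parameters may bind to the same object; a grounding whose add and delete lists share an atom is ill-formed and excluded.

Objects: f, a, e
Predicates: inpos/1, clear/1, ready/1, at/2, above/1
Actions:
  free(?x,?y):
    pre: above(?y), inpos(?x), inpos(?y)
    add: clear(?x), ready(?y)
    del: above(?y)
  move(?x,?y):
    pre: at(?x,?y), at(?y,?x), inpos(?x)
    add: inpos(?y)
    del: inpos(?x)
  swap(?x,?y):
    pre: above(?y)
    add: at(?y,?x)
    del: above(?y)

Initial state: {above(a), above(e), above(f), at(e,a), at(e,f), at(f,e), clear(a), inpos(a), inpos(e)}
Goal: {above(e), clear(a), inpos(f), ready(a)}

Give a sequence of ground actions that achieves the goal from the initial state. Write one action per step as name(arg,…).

1. free(a,a)  →  {above(e), above(f), at(e,a), at(e,f), at(f,e), clear(a), inpos(a), inpos(e), ready(a)}
2. move(e,f)  →  {above(e), above(f), at(e,a), at(e,f), at(f,e), clear(a), inpos(a), inpos(f), ready(a)}

free(a,a); move(e,f)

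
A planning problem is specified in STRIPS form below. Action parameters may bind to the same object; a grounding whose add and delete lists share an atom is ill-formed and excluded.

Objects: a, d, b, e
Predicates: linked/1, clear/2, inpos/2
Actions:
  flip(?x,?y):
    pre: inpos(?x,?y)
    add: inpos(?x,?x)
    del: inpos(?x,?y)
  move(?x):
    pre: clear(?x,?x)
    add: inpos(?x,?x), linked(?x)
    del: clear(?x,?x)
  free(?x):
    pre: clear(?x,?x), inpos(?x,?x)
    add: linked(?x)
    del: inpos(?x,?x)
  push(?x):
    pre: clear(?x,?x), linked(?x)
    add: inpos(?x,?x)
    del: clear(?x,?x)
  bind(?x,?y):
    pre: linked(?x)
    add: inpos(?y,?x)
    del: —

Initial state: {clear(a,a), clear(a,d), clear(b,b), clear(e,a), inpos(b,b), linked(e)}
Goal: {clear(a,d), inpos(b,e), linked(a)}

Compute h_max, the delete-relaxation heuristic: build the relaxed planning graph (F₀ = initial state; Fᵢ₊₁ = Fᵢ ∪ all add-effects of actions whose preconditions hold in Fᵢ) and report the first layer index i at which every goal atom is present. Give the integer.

1

F0 = init (6 atoms)
F1 = F0 ∪ {inpos(a,a), inpos(a,e), inpos(b,e), inpos(d,e), inpos(e,e), linked(a), linked(b)}  (13 atoms)
goal ⊆ F1  ⇒  h_max = 1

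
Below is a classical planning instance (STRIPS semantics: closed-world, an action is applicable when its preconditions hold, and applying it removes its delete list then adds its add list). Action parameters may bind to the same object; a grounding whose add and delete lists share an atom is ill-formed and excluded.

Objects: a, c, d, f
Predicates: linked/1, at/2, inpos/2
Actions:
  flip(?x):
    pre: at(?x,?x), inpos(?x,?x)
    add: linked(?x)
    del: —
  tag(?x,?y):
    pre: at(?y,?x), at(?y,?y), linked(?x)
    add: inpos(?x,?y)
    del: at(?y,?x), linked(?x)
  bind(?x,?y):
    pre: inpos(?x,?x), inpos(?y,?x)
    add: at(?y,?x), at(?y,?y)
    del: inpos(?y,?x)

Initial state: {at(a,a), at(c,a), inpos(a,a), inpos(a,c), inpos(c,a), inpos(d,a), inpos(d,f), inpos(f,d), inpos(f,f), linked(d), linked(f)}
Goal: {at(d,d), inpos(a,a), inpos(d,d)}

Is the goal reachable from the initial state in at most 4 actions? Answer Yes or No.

Yes

1. bind(a,d)  →  {at(a,a), at(c,a), at(d,a), at(d,d), inpos(a,a), inpos(a,c), inpos(c,a), inpos(d,f), inpos(f,d), inpos(f,f), linked(d), linked(f)}
2. tag(d,d)  →  {at(a,a), at(c,a), at(d,a), inpos(a,a), inpos(a,c), inpos(c,a), inpos(d,d), inpos(d,f), inpos(f,d), inpos(f,f), linked(f)}
3. bind(f,d)  →  {at(a,a), at(c,a), at(d,a), at(d,d), at(d,f), inpos(a,a), inpos(a,c), inpos(c,a), inpos(d,d), inpos(f,d), inpos(f,f), linked(f)}
optimal plan length = 3; 3 ≤ 4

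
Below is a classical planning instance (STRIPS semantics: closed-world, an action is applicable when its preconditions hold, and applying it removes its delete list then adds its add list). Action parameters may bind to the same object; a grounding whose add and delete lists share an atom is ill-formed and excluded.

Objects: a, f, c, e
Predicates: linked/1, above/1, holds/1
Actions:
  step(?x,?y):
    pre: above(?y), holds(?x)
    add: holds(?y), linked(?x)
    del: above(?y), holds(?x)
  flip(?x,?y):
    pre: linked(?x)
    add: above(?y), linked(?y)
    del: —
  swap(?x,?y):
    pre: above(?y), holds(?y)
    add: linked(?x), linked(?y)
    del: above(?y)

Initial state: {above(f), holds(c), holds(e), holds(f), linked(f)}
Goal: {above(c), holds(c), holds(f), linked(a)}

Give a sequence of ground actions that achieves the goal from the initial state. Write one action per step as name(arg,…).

1. flip(f,a)  →  {above(a), above(f), holds(c), holds(e), holds(f), linked(a), linked(f)}
2. flip(a,c)  →  {above(a), above(c), above(f), holds(c), holds(e), holds(f), linked(a), linked(c), linked(f)}

flip(f,a); flip(a,c)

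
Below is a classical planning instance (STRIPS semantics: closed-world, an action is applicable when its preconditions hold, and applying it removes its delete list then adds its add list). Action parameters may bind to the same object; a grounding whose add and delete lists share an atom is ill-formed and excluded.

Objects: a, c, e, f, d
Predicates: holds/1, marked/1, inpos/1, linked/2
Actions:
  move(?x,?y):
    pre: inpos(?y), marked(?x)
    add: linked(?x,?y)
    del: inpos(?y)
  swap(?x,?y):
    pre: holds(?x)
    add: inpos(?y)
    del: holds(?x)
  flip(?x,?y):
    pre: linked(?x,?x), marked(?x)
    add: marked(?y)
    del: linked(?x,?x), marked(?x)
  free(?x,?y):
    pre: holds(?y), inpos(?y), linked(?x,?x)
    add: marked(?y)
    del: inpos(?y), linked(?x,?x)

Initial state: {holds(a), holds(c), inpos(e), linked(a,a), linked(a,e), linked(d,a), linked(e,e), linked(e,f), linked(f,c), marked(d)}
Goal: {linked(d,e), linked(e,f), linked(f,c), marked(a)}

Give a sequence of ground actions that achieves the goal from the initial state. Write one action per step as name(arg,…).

move(d,e); swap(c,a); free(a,a)

1. move(d,e)  →  {holds(a), holds(c), linked(a,a), linked(a,e), linked(d,a), linked(d,e), linked(e,e), linked(e,f), linked(f,c), marked(d)}
2. swap(c,a)  →  {holds(a), inpos(a), linked(a,a), linked(a,e), linked(d,a), linked(d,e), linked(e,e), linked(e,f), linked(f,c), marked(d)}
3. free(a,a)  →  {holds(a), linked(a,e), linked(d,a), linked(d,e), linked(e,e), linked(e,f), linked(f,c), marked(a), marked(d)}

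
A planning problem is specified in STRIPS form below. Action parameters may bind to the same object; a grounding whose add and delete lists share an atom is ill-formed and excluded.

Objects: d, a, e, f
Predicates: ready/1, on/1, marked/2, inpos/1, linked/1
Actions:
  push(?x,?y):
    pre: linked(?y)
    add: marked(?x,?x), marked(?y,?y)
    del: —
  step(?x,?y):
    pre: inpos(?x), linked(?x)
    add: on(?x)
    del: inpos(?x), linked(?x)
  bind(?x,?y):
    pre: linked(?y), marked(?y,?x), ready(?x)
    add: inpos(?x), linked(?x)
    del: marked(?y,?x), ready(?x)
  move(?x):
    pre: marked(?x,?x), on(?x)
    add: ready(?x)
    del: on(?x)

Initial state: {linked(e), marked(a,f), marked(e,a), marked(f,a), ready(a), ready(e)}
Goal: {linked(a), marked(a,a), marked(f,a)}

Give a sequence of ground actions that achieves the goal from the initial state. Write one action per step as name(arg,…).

1. push(a,e)  →  {linked(e), marked(a,a), marked(a,f), marked(e,a), marked(e,e), marked(f,a), ready(a), ready(e)}
2. bind(a,e)  →  {inpos(a), linked(a), linked(e), marked(a,a), marked(a,f), marked(e,e), marked(f,a), ready(e)}

push(a,e); bind(a,e)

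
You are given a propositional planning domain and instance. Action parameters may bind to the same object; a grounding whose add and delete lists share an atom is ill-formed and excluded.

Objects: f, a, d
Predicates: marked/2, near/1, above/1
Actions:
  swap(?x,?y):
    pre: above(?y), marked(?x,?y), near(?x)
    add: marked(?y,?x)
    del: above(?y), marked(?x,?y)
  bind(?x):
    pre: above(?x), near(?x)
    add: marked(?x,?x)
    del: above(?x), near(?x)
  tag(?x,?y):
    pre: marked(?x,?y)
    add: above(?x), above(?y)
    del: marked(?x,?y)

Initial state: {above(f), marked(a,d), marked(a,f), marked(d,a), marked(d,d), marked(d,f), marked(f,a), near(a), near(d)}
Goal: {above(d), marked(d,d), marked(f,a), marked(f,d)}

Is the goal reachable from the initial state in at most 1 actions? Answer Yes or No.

1. swap(d,f)  →  {marked(a,d), marked(a,f), marked(d,a), marked(d,d), marked(f,a), marked(f,d), near(a), near(d)}
2. tag(a,d)  →  {above(a), above(d), marked(a,f), marked(d,a), marked(d,d), marked(f,a), marked(f,d), near(a), near(d)}
optimal plan length = 2; 2 > 1

No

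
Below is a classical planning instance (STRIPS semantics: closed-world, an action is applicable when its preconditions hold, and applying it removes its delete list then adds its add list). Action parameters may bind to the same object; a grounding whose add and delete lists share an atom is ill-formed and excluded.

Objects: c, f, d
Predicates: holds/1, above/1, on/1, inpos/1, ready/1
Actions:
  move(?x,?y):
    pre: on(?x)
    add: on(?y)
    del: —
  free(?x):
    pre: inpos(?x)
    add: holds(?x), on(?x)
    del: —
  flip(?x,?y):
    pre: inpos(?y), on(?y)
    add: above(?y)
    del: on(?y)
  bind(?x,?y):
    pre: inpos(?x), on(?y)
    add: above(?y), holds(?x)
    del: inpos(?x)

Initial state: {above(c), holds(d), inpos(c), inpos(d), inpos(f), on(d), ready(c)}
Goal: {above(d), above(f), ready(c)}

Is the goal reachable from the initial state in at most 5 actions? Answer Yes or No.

Yes

1. move(d,f)  →  {above(c), holds(d), inpos(c), inpos(d), inpos(f), on(d), on(f), ready(c)}
2. flip(c,f)  →  {above(c), above(f), holds(d), inpos(c), inpos(d), inpos(f), on(d), ready(c)}
3. flip(c,d)  →  {above(c), above(d), above(f), holds(d), inpos(c), inpos(d), inpos(f), ready(c)}
optimal plan length = 3; 3 ≤ 5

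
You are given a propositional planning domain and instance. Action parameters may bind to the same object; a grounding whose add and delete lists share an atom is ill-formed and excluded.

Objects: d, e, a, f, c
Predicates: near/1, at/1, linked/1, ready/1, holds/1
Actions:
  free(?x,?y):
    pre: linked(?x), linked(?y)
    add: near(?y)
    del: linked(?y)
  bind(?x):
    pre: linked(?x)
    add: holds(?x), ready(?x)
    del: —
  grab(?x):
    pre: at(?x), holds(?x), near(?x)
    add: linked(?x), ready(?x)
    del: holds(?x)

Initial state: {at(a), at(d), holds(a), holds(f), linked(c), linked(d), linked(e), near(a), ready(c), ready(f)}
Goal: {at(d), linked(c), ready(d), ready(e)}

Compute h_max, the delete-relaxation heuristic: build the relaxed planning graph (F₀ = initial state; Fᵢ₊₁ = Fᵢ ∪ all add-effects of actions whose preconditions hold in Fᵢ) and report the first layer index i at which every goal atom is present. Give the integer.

1

F0 = init (10 atoms)
F1 = F0 ∪ {holds(c), holds(d), holds(e), linked(a), near(c), near(d), near(e), ready(a), ready(d), ready(e)}  (20 atoms)
goal ⊆ F1  ⇒  h_max = 1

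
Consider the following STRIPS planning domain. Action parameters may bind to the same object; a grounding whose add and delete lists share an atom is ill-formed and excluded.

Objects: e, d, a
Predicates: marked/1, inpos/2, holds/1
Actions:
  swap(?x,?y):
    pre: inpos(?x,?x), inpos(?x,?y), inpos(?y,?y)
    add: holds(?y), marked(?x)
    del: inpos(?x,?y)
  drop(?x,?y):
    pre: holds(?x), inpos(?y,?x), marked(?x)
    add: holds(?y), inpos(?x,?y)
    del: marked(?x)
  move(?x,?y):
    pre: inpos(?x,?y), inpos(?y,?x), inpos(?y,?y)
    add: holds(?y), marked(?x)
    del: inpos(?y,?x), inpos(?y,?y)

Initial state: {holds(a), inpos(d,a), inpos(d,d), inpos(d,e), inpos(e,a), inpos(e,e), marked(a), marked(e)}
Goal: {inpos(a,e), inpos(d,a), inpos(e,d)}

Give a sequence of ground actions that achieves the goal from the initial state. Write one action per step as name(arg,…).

1. drop(a,e)  →  {holds(a), holds(e), inpos(a,e), inpos(d,a), inpos(d,d), inpos(d,e), inpos(e,a), inpos(e,e), marked(e)}
2. drop(e,d)  →  {holds(a), holds(d), holds(e), inpos(a,e), inpos(d,a), inpos(d,d), inpos(d,e), inpos(e,a), inpos(e,d), inpos(e,e)}

drop(a,e); drop(e,d)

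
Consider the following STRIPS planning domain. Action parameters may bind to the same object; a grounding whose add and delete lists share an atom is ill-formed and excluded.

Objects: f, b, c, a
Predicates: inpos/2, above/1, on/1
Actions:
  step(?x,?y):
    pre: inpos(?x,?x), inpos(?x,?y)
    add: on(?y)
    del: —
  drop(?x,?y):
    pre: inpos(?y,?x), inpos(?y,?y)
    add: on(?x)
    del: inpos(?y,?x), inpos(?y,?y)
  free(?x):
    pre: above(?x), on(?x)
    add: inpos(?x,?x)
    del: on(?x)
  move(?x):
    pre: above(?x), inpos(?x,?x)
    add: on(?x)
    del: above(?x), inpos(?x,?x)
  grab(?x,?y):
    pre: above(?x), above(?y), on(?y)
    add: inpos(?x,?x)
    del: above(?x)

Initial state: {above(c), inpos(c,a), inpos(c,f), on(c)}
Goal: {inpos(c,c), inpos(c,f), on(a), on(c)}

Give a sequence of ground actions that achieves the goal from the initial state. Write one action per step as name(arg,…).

1. grab(c,c)  →  {inpos(c,a), inpos(c,c), inpos(c,f), on(c)}
2. step(c,a)  →  {inpos(c,a), inpos(c,c), inpos(c,f), on(a), on(c)}

grab(c,c); step(c,a)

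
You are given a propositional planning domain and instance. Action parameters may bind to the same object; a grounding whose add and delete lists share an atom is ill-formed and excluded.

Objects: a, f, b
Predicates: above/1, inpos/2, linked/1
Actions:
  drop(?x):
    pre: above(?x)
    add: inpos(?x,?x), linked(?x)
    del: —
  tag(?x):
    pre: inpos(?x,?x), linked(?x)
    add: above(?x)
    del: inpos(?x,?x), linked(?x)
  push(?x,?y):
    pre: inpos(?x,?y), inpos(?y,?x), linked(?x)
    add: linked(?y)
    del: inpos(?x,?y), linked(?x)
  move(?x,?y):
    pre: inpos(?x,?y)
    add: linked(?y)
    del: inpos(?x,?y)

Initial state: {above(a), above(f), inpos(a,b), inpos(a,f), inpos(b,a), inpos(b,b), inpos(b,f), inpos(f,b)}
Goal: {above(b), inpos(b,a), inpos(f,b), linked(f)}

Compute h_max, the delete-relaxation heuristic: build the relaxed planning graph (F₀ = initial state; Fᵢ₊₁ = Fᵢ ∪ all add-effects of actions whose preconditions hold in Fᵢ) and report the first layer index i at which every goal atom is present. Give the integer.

2

F0 = init (8 atoms)
F1 = F0 ∪ {inpos(a,a), inpos(f,f), linked(a), linked(b), linked(f)}  (13 atoms)
F2 = F1 ∪ {above(b)}  (14 atoms)
goal ⊆ F2  ⇒  h_max = 2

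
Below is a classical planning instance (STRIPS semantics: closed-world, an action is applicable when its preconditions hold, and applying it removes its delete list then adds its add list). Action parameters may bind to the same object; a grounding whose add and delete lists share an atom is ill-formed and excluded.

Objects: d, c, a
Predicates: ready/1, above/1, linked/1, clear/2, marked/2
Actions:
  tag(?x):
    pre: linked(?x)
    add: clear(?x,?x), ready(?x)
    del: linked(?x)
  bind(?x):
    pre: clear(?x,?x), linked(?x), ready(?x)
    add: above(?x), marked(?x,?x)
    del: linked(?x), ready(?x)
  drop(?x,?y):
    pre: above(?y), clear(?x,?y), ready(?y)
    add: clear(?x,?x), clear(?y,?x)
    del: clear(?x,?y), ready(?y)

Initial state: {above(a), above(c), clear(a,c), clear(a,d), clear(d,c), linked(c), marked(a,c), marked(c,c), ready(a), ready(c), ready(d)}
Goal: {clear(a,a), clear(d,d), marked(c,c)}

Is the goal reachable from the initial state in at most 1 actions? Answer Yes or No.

1. drop(d,c)  →  {above(a), above(c), clear(a,c), clear(a,d), clear(c,d), clear(d,d), linked(c), marked(a,c), marked(c,c), ready(a), ready(d)}
2. tag(c)  →  {above(a), above(c), clear(a,c), clear(a,d), clear(c,c), clear(c,d), clear(d,d), marked(a,c), marked(c,c), ready(a), ready(c), ready(d)}
3. drop(a,c)  →  {above(a), above(c), clear(a,a), clear(a,d), clear(c,a), clear(c,c), clear(c,d), clear(d,d), marked(a,c), marked(c,c), ready(a), ready(d)}
optimal plan length = 3; 3 > 1

No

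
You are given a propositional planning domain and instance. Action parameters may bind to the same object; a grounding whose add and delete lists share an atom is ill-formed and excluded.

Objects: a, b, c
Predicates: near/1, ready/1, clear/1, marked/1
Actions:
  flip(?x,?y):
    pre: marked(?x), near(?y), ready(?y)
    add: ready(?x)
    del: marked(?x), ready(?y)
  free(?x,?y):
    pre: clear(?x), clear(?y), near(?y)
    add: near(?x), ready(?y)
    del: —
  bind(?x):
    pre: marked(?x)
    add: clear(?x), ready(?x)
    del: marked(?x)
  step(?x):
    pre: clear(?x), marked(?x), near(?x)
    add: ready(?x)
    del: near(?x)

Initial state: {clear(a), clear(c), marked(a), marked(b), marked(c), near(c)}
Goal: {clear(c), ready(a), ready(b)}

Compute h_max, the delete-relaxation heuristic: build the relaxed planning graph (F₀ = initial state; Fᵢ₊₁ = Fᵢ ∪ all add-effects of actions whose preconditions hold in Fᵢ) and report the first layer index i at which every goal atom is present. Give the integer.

1

F0 = init (6 atoms)
F1 = F0 ∪ {clear(b), near(a), ready(a), ready(b), ready(c)}  (11 atoms)
goal ⊆ F1  ⇒  h_max = 1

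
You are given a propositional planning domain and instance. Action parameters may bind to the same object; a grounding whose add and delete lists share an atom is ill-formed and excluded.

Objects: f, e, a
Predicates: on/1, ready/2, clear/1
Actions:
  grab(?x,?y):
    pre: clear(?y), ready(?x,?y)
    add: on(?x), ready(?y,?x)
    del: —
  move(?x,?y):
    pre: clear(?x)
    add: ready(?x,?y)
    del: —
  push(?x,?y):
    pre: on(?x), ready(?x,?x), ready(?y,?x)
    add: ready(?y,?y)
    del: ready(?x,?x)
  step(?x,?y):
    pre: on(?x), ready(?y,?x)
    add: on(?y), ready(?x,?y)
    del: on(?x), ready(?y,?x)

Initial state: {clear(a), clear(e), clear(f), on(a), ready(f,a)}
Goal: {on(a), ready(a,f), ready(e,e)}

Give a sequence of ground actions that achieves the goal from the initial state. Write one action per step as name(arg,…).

grab(f,a); move(e,e)

1. grab(f,a)  →  {clear(a), clear(e), clear(f), on(a), on(f), ready(a,f), ready(f,a)}
2. move(e,e)  →  {clear(a), clear(e), clear(f), on(a), on(f), ready(a,f), ready(e,e), ready(f,a)}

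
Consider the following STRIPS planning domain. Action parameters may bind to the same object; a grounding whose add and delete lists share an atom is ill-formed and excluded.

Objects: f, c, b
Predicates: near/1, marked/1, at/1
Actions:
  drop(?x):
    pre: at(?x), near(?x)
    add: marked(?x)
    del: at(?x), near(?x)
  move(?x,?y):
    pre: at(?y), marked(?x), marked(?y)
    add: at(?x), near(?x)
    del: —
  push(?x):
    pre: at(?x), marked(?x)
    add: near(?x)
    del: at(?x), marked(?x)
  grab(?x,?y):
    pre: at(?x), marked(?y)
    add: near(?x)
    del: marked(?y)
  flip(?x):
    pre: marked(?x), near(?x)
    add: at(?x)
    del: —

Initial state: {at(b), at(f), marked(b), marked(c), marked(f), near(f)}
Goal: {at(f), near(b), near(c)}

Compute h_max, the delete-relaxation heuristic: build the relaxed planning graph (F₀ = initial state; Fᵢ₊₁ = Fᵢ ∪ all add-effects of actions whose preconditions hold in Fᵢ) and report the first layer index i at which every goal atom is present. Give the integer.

F0 = init (6 atoms)
F1 = F0 ∪ {at(c), near(b), near(c)}  (9 atoms)
goal ⊆ F1  ⇒  h_max = 1

1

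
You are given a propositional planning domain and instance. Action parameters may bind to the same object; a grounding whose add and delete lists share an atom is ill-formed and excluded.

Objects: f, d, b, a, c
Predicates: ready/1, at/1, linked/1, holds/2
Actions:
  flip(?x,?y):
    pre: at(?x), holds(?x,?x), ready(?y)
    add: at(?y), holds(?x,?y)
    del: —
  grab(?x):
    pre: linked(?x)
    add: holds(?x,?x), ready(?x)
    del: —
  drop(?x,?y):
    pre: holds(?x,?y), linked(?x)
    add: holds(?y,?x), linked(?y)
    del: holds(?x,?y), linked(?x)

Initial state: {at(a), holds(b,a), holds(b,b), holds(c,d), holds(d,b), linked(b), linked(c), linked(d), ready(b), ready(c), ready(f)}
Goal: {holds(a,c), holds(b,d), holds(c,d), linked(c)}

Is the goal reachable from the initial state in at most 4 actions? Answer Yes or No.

Yes

1. drop(d,b)  →  {at(a), holds(b,a), holds(b,b), holds(b,d), holds(c,d), linked(b), linked(c), ready(b), ready(c), ready(f)}
2. drop(b,a)  →  {at(a), holds(a,b), holds(b,b), holds(b,d), holds(c,d), linked(a), linked(c), ready(b), ready(c), ready(f)}
3. grab(a)  →  {at(a), holds(a,a), holds(a,b), holds(b,b), holds(b,d), holds(c,d), linked(a), linked(c), ready(a), ready(b), ready(c), ready(f)}
4. flip(a,c)  →  {at(a), at(c), holds(a,a), holds(a,b), holds(a,c), holds(b,b), holds(b,d), holds(c,d), linked(a), linked(c), ready(a), ready(b), ready(c), ready(f)}
optimal plan length = 4; 4 ≤ 4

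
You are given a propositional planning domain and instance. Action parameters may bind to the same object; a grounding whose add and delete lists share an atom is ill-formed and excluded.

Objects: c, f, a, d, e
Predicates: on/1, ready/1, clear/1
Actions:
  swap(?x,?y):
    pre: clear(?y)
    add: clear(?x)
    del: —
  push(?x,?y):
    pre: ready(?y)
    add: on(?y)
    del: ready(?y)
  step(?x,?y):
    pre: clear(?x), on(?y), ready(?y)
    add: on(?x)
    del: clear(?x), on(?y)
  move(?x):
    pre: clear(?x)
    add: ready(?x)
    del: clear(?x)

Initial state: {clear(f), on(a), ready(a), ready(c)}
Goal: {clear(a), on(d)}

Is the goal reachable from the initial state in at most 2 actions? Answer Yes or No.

No

1. swap(a,f)  →  {clear(a), clear(f), on(a), ready(a), ready(c)}
2. swap(d,f)  →  {clear(a), clear(d), clear(f), on(a), ready(a), ready(c)}
3. step(d,a)  →  {clear(a), clear(f), on(d), ready(a), ready(c)}
optimal plan length = 3; 3 > 2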